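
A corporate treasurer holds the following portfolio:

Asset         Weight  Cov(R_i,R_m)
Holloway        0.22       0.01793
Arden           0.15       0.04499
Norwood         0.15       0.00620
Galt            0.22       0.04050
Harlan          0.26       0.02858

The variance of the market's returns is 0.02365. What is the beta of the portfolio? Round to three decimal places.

β_Holloway = 0.01793 / 0.02365 = 0.7581
β_Arden = 0.04499 / 0.02365 = 1.9023
β_Norwood = 0.00620 / 0.02365 = 0.2622
β_Galt = 0.04050 / 0.02365 = 1.7125
β_Harlan = 0.02858 / 0.02365 = 1.2085
β_P = Σ w_i β_i = 0.22×0.7581 + 0.15×1.9023 + 0.15×0.2622 + 0.22×1.7125 + 0.26×1.2085 = 1.1824

1.182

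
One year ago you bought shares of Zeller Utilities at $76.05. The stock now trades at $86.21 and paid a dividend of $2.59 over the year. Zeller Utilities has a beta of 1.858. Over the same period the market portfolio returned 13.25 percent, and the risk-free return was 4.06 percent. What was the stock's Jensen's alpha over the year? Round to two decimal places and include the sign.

-4.37%

Realised HPR = (P1 + D1 − P0) / P0 = (86.21 + 2.59 − 76.05) / 76.05 = 12.75 / 76.05 = 16.7653%
MRP = 13.25% − 4.06% = 9.19%
CAPM required = R_f + β·MRP = 4.06% + 1.858 × 9.19% = 21.13502%
α = realised − required = 16.7653% − 21.13502% = -4.37%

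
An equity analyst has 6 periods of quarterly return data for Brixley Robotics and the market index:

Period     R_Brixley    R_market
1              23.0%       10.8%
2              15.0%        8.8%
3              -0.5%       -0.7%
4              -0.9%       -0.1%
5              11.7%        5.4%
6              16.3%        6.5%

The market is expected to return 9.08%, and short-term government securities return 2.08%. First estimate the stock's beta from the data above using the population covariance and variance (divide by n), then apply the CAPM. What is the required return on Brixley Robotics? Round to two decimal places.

Mean R_i = (23.0 + 15.0 − 0.5 − 0.9 + 11.7 + 16.3) / 6 = 10.7667%
Mean R_m = (10.8 + 8.8 − 0.7 − 0.1 + 5.4 + 6.5) / 6 = 5.1167%
Σ(R_i − R̄_i)(R_m − R̄_m) = 219.4333  ⇒  Cov = 219.4333 / 6 = 36.5722
Σ(R_m − R̄_m)² = 108.9083  ⇒  Var(R_m) = 108.9083 / 6 = 18.1514
β = Cov / Var(R_m) = 36.5722 / 18.1514 = 2.0148
MRP = 9.08% − 2.08% = 7.00%
E(R) = R_f + β × MRP = 2.08% + 2.0148 × 7.00% = 16.18%

16.18%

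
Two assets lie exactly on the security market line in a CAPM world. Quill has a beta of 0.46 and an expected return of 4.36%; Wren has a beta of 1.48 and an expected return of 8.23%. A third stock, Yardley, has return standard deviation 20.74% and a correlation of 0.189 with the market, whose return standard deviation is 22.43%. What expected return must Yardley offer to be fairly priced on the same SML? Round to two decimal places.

MRP = (8.23% − 4.36%) / (1.48 − 0.46) = 3.7941%
R_f = 4.36% − 0.46 × 3.7941% = 2.6147%
β_Yardley = ρ·σ_i/σ_m = 0.189 × 20.74 / 22.43 = 0.1748
E(R_Yardley) = R_f + β × MRP = 2.6147% + 0.1748 × 3.7941% = 3.28%

3.28%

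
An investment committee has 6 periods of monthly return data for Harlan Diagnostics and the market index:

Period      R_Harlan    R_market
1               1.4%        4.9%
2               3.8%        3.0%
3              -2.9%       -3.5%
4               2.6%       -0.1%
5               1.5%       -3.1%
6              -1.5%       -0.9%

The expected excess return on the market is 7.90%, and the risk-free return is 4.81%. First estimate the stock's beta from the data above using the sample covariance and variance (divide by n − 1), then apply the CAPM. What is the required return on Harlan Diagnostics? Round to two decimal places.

8.30%

Mean R_i = (1.4 + 3.8 − 2.9 + 2.6 + 1.5 − 1.5) / 6 = 0.8167%
Mean R_m = (4.9 + 3.0 − 3.5 − 0.1 − 3.1 − 0.9) / 6 = 0.0500%
Σ(R_i − R̄_i)(R_m − R̄_m) = 24.6050  ⇒  Cov = 24.6050 / 5 = 4.9210
Σ(R_m − R̄_m)² = 55.6750  ⇒  Var(R_m) = 55.6750 / 5 = 11.1350
β = Cov / Var(R_m) = 4.9210 / 11.1350 = 0.4419
E(R) = R_f + β × MRP = 4.81% + 0.4419 × 7.90% = 8.30%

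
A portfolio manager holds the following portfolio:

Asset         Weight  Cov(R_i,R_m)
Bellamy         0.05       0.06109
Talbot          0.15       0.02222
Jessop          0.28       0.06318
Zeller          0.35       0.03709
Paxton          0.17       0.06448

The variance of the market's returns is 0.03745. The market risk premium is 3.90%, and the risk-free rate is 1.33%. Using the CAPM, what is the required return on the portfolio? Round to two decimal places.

6.33%

β_Bellamy = 0.06109 / 0.03745 = 1.6312
β_Talbot = 0.02222 / 0.03745 = 0.5933
β_Jessop = 0.06318 / 0.03745 = 1.6870
β_Zeller = 0.03709 / 0.03745 = 0.9904
β_Paxton = 0.06448 / 0.03745 = 1.7218
β_P = Σ w_i β_i = 0.05×1.6312 + 0.15×0.5933 + 0.28×1.6870 + 0.35×0.9904 + 0.17×1.7218 = 1.2823
E(R_P) = R_f + β_P × MRP = 1.33% + 1.2823 × 3.90% = 6.33%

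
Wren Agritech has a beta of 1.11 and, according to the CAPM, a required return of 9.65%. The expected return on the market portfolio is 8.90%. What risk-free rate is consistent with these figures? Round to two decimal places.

2.08%

E(R) = R_f + β(E(R_m) − R_f) = R_f(1 − β) + β·E(R_m)
9.65% = R_f × (1 − 1.11) + 1.11 × 8.90%
9.65% = R_f × -0.11 + 9.8790%
R_f = (9.65% − 9.8790%) / -0.11 = 2.08%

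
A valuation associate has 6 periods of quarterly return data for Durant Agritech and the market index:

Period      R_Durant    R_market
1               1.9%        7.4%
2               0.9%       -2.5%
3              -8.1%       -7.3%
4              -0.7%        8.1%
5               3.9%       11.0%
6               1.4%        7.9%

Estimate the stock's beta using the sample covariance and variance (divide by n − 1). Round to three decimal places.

0.465

Mean R_i = (1.9 + 0.9 − 8.1 − 0.7 + 3.9 + 1.4) / 6 = -0.1167%
Mean R_m = (7.4 − 2.5 − 7.3 + 8.1 + 11.0 + 7.9) / 6 = 4.1000%
Σ(R_i − R̄_i)(R_m − R̄_m) = 122.1000  ⇒  Cov = 122.1000 / 5 = 24.4200
Σ(R_m − R̄_m)² = 262.4600  ⇒  Var(R_m) = 262.4600 / 5 = 52.4920
β = Cov / Var(R_m) = 24.4200 / 52.4920 = 0.4652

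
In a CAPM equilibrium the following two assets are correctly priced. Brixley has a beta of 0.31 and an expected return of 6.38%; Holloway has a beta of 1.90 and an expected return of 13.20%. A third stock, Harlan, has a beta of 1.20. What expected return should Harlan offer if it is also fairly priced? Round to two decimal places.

10.20%

MRP (SML slope) = (13.20% − 6.38%) / (1.90 − 0.31) = 6.82% / 1.59 = 4.2893%
R_f (intercept) = 6.38% − 0.31 × 4.2893% = 5.0503%
E(R_Harlan) = R_f + β × MRP = 5.0503% + 1.20 × 4.2893% = 10.20%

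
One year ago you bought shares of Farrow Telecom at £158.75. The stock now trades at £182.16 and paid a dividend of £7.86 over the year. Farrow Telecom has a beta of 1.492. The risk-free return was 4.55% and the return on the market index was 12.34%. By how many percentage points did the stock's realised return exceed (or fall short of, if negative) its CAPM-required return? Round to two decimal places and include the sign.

+3.52%

Realised HPR = (P1 + D1 − P0) / P0 = (182.16 + 7.86 − 158.75) / 158.75 = 31.27 / 158.75 = 19.6976%
MRP = 12.34% − 4.55% = 7.79%
CAPM required = R_f + β·MRP = 4.55% + 1.492 × 7.79% = 16.17268%
α = realised − required = 19.6976% − 16.17268% = +3.52%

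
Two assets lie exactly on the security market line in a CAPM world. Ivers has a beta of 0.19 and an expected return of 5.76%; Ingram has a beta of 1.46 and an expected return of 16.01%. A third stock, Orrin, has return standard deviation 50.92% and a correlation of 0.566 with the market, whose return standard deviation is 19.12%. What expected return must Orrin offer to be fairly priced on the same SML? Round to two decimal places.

16.39%

MRP = (16.01% − 5.76%) / (1.46 − 0.19) = 8.0709%
R_f = 5.76% − 0.19 × 8.0709% = 4.2265%
β_Orrin = ρ·σ_i/σ_m = 0.566 × 50.92 / 19.12 = 1.5074
E(R_Orrin) = R_f + β × MRP = 4.2265% + 1.5074 × 8.0709% = 16.39%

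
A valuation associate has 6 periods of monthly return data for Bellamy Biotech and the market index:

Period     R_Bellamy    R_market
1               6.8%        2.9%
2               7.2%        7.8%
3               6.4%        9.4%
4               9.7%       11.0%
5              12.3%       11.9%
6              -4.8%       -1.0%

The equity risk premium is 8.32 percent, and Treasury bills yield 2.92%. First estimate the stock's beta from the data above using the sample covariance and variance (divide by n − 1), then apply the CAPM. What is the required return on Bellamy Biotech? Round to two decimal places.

Mean R_i = (6.8 + 7.2 + 6.4 + 9.7 + 12.3 − 4.8) / 6 = 6.2667%
Mean R_m = (2.9 + 7.8 + 9.4 + 11.0 + 11.9 − 1.0) / 6 = 7.0000%
Σ(R_i − R̄_i)(R_m − R̄_m) = 130.7100  ⇒  Cov = 130.7100 / 5 = 26.1420
Σ(R_m − R̄_m)² = 127.2200  ⇒  Var(R_m) = 127.2200 / 5 = 25.4440
β = Cov / Var(R_m) = 26.1420 / 25.4440 = 1.0274
E(R) = R_f + β × MRP = 2.92% + 1.0274 × 8.32% = 11.47%

11.47%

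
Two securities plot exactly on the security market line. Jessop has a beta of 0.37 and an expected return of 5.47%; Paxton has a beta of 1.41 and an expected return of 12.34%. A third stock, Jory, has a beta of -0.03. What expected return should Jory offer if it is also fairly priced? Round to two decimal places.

MRP (SML slope) = (12.34% − 5.47%) / (1.41 − 0.37) = 6.87% / 1.04 = 6.6058%
R_f (intercept) = 5.47% − 0.37 × 6.6058% = 3.0259%
E(R_Jory) = R_f + β × MRP = 3.0259% + -0.03 × 6.6058% = 2.83%

2.83%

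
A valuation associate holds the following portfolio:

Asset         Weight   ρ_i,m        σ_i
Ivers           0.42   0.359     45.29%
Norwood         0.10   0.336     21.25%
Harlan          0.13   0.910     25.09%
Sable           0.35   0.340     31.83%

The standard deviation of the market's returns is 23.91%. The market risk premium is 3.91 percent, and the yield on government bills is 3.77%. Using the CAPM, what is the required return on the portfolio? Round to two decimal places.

6.11%

β_Ivers = 0.359 × 45.29% / 23.91% = 0.6800
β_Norwood = 0.336 × 21.25% / 23.91% = 0.2986
β_Harlan = 0.910 × 25.09% / 23.91% = 0.9549
β_Sable = 0.340 × 31.83% / 23.91% = 0.4526
β_P = Σ w_i β_i = 0.42×0.6800 + 0.10×0.2986 + 0.13×0.9549 + 0.35×0.4526 = 0.5980
E(R_P) = R_f + β_P × MRP = 3.77% + 0.5980 × 3.91% = 6.11%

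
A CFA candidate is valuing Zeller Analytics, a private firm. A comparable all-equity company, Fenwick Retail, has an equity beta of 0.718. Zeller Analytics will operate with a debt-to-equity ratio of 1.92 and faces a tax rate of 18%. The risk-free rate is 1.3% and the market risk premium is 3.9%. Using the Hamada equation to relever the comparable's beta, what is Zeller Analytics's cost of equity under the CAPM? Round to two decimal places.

β_L = β_U × [1 + (1 − t)(D/E)] = 0.718 × [1 + (1 − 0.18) × 1.92]
    = 0.718 × [1 + 0.82 × 1.92] = 0.718 × 2.5744 = 1.8484
E(R) = R_f + β_L × MRP = 1.3% + 1.8484 × 3.9% = 8.51%

8.51%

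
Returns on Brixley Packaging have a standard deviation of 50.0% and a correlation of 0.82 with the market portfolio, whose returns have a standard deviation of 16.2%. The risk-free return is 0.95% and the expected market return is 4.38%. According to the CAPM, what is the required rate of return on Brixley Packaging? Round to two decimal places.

9.63%

β = ρ × σ_i / σ_m = 0.82 × 50.0% / 16.2% = 2.5309
MRP = 4.38% − 0.95% = 3.43%
E(R) = 0.95% + 2.5309 × 3.43% = 9.63%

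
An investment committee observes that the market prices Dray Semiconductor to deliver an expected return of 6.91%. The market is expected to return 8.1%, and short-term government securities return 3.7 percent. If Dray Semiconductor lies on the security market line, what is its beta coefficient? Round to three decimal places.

0.730

MRP = 8.1% − 3.7% = 4.40%
β = (E(R) − R_f) / MRP = (6.91% − 3.7%) / 4.4% = 3.21% / 4.4% = 0.730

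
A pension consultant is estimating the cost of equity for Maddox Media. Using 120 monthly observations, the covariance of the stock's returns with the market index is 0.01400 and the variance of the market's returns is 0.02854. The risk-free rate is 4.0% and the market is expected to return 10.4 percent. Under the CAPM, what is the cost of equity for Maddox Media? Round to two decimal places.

7.14%

β = Cov(R_i, R_m) / Var(R_m) = 0.01400 / 0.02854 = 0.4905
MRP = 10.4% − 4.0% = 6.40%
E(R) = R_f + β × MRP = 4.0% + 0.4905 × 6.4% = 7.14%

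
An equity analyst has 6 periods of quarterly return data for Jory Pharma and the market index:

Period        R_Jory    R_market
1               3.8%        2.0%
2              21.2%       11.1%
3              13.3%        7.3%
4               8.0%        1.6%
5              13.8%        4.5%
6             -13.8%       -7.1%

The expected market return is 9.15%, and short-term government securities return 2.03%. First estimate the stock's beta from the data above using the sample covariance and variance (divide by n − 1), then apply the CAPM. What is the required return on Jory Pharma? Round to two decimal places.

Mean R_i = (3.8 + 21.2 + 13.3 + 8.0 + 13.8 − 13.8) / 6 = 7.7167%
Mean R_m = (2.0 + 11.1 + 7.3 + 1.6 + 4.5 − 7.1) / 6 = 3.2333%
Σ(R_i − R̄_i)(R_m − R̄_m) = 363.1867  ⇒  Cov = 363.1867 / 5 = 72.6373
Σ(R_m − R̄_m)² = 190.9933  ⇒  Var(R_m) = 190.9933 / 5 = 38.1987
β = Cov / Var(R_m) = 72.6373 / 38.1987 = 1.9016
MRP = 9.15% − 2.03% = 7.12%
E(R) = R_f + β × MRP = 2.03% + 1.9016 × 7.12% = 15.57%

15.57%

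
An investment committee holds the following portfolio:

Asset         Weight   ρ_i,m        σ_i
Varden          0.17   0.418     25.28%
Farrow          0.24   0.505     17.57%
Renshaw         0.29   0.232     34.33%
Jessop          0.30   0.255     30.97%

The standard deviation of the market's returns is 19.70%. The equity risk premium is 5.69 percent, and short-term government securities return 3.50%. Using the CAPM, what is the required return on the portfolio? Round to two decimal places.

β_Varden = 0.418 × 25.28% / 19.70% = 0.5364
β_Farrow = 0.505 × 17.57% / 19.70% = 0.4504
β_Renshaw = 0.232 × 34.33% / 19.70% = 0.4043
β_Jessop = 0.255 × 30.97% / 19.70% = 0.4009
β_P = Σ w_i β_i = 0.17×0.5364 + 0.24×0.4504 + 0.29×0.4043 + 0.30×0.4009 = 0.4368
E(R_P) = R_f + β_P × MRP = 3.50% + 0.4368 × 5.69% = 5.99%

5.99%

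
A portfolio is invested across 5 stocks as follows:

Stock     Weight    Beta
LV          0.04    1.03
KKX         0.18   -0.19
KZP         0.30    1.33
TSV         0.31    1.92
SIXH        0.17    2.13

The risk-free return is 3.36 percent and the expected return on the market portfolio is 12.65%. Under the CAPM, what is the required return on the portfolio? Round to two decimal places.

β_P = Σ w_i β_i = 0.04×1.03 + 0.18×-0.19 + 0.30×1.33 + 0.31×1.92 + 0.17×2.13 = 1.3633
MRP = 12.65% − 3.36% = 9.29%
E(R_P) = R_f + β_P × MRP = 3.36% + 1.3633 × 9.29% = 16.03%

16.03%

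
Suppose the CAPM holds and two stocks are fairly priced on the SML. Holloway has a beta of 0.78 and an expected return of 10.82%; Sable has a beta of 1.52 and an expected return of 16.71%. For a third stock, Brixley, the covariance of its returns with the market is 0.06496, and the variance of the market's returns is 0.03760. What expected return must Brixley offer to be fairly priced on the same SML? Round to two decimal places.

MRP = (16.71% − 10.82%) / (1.52 − 0.78) = 7.9595%
R_f = 10.82% − 0.78 × 7.9595% = 4.6116%
β_Brixley = Cov / Var(R_m) = 0.06496 / 0.03760 = 1.7277
E(R_Brixley) = R_f + β × MRP = 4.6116% + 1.7277 × 7.9595% = 18.36%

18.36%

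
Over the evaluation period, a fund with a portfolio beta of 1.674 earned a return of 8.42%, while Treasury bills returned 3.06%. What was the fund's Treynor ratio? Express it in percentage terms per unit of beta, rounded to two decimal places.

Treynor = (R_P − R_f) / β_P = (8.42% − 3.06%) / 1.6740 = 5.36% / 1.6740 = 3.20%

3.20%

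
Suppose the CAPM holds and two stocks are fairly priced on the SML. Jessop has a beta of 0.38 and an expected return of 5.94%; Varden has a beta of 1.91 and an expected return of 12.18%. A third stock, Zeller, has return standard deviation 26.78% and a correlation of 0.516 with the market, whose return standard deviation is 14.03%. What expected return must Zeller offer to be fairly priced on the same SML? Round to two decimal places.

MRP = (12.18% − 5.94%) / (1.91 − 0.38) = 4.0784%
R_f = 5.94% − 0.38 × 4.0784% = 4.3902%
β_Zeller = ρ·σ_i/σ_m = 0.516 × 26.78 / 14.03 = 0.9849
E(R_Zeller) = R_f + β × MRP = 4.3902% + 0.9849 × 4.0784% = 8.41%

8.41%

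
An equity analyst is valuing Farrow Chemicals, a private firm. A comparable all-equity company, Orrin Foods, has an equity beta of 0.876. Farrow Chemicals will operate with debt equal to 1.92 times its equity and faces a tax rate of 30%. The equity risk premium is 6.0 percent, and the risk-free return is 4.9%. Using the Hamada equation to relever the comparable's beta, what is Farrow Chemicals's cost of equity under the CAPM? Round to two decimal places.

17.22%

β_L = β_U × [1 + (1 − t)(D/E)] = 0.876 × [1 + (1 − 0.30) × 1.92]
    = 0.876 × [1 + 0.70 × 1.92] = 0.876 × 2.3440 = 2.0533
E(R) = R_f + β_L × MRP = 4.9% + 2.0533 × 6.0% = 17.22%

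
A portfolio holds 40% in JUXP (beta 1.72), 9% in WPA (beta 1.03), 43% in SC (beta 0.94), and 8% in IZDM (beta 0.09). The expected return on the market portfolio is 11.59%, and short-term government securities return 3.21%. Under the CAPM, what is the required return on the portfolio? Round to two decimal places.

β_P = Σ w_i β_i = 0.40×1.72 + 0.09×1.03 + 0.43×0.94 + 0.08×0.09 = 1.1921
MRP = 11.59% − 3.21% = 8.38%
E(R_P) = R_f + β_P × MRP = 3.21% + 1.1921 × 8.38% = 13.20%

13.20%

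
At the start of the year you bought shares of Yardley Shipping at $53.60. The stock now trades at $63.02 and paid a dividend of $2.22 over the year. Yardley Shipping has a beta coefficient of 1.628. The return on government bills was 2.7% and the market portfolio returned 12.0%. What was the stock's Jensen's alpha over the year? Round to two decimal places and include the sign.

+3.88%

Realised HPR = (P1 + D1 − P0) / P0 = (63.02 + 2.22 − 53.60) / 53.60 = 11.64 / 53.60 = 21.7164%
MRP = 12.0% − 2.7% = 9.30%
CAPM required = R_f + β·MRP = 2.7% + 1.628 × 9.3% = 17.8404%
α = realised − required = 21.7164% − 17.8404% = +3.88%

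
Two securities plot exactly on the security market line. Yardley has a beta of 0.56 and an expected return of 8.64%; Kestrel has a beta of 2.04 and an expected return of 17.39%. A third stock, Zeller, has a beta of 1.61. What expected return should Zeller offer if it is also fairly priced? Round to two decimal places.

14.85%

MRP (SML slope) = (17.39% − 8.64%) / (2.04 − 0.56) = 8.75% / 1.48 = 5.9122%
R_f (intercept) = 8.64% − 0.56 × 5.9122% = 5.3292%
E(R_Zeller) = R_f + β × MRP = 5.3292% + 1.61 × 5.9122% = 14.85%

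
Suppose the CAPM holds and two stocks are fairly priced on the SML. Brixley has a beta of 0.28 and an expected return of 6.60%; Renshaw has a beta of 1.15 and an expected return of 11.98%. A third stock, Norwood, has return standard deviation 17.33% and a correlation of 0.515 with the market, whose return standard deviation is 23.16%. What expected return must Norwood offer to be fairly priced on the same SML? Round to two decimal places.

MRP = (11.98% − 6.60%) / (1.15 − 0.28) = 6.1839%
R_f = 6.60% − 0.28 × 6.1839% = 4.8685%
β_Norwood = ρ·σ_i/σ_m = 0.515 × 17.33 / 23.16 = 0.3854
E(R_Norwood) = R_f + β × MRP = 4.8685% + 0.3854 × 6.1839% = 7.25%

7.25%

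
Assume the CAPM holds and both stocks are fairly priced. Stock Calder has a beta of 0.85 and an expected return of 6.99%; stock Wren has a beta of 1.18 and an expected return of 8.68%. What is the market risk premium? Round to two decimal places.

Both satisfy E(R) = R_f + β·MRP, so the slope of the SML is
MRP = (8.68% − 6.99%) / (1.18 − 0.85) = 1.69% / 0.33 = 5.1212%

5.12%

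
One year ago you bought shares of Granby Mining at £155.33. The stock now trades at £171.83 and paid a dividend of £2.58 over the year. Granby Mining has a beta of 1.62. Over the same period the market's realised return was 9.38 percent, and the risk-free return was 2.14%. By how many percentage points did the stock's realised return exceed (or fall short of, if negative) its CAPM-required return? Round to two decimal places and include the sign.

-1.59%

Realised HPR = (P1 + D1 − P0) / P0 = (171.83 + 2.58 − 155.33) / 155.33 = 19.08 / 155.33 = 12.2835%
MRP = 9.38% − 2.14% = 7.24%
CAPM required = R_f + β·MRP = 2.14% + 1.62 × 7.24% = 13.8688%
α = realised − required = 12.2835% − 13.8688% = -1.59%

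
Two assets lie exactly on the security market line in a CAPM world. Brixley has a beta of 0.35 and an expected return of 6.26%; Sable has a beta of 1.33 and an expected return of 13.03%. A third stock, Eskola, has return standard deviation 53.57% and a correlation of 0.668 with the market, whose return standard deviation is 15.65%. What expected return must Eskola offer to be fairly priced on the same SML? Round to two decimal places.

19.64%

MRP = (13.03% − 6.26%) / (1.33 − 0.35) = 6.9082%
R_f = 6.26% − 0.35 × 6.9082% = 3.8421%
β_Eskola = ρ·σ_i/σ_m = 0.668 × 53.57 / 15.65 = 2.2866
E(R_Eskola) = R_f + β × MRP = 3.8421% + 2.2866 × 6.9082% = 19.64%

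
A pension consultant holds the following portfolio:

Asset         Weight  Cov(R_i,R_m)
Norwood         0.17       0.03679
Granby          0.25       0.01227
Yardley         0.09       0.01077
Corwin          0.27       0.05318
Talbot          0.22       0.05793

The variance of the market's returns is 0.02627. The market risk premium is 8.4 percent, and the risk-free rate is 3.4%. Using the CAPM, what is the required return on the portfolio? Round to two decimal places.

15.36%

β_Norwood = 0.03679 / 0.02627 = 1.4005
β_Granby = 0.01227 / 0.02627 = 0.4671
β_Yardley = 0.01077 / 0.02627 = 0.4100
β_Corwin = 0.05318 / 0.02627 = 2.0244
β_Talbot = 0.05793 / 0.02627 = 2.2052
β_P = Σ w_i β_i = 0.17×1.4005 + 0.25×0.4671 + 0.09×0.4100 + 0.27×2.0244 + 0.22×2.2052 = 1.4235
E(R_P) = R_f + β_P × MRP = 3.4% + 1.4235 × 8.4% = 15.36%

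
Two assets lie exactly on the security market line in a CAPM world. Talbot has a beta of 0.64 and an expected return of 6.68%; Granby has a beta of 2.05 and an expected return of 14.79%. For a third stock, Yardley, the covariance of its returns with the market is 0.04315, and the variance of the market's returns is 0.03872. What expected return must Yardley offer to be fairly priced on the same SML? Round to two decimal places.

MRP = (14.79% − 6.68%) / (2.05 − 0.64) = 5.7518%
R_f = 6.68% − 0.64 × 5.7518% = 2.9988%
β_Yardley = Cov / Var(R_m) = 0.04315 / 0.03872 = 1.1144
E(R_Yardley) = R_f + β × MRP = 2.9988% + 1.1144 × 5.7518% = 9.41%

9.41%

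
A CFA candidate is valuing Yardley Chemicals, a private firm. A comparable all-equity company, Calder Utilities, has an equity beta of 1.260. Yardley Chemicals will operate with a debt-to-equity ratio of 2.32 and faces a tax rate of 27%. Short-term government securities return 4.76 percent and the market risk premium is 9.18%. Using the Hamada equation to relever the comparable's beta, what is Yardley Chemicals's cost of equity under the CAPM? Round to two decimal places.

β_L = β_U × [1 + (1 − t)(D/E)] = 1.260 × [1 + (1 − 0.27) × 2.32]
    = 1.260 × [1 + 0.73 × 2.32] = 1.260 × 2.6936 = 3.3939
E(R) = R_f + β_L × MRP = 4.76% + 3.3939 × 9.18% = 35.92%

35.92%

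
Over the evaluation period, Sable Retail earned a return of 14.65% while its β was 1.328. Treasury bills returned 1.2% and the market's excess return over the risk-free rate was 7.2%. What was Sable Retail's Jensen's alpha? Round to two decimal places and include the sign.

+3.89%

CAPM benchmark = R_f + β(R_m − R_f) = 1.2% + 1.328 × 7.2% = 10.7616%
α = actual − benchmark = 14.65% − 10.7616% = +3.89%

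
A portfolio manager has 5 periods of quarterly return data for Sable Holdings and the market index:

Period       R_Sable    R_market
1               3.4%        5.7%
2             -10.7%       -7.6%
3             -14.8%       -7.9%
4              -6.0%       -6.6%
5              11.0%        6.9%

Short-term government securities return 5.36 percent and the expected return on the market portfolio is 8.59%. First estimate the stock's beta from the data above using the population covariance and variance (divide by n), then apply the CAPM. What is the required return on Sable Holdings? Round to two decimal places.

9.66%

Mean R_i = (3.4 − 10.7 − 14.8 − 6.0 + 11.0) / 5 = -3.4200%
Mean R_m = (5.7 − 7.6 − 7.9 − 6.6 + 6.9) / 5 = -1.9000%
Σ(R_i − R̄_i)(R_m − R̄_m) = 300.6300  ⇒  Cov = 300.6300 / 5 = 60.1260
Σ(R_m − R̄_m)² = 225.7800  ⇒  Var(R_m) = 225.7800 / 5 = 45.1560
β = Cov / Var(R_m) = 60.1260 / 45.1560 = 1.3315
MRP = 8.59% − 5.36% = 3.23%
E(R) = R_f + β × MRP = 5.36% + 1.3315 × 3.23% = 9.66%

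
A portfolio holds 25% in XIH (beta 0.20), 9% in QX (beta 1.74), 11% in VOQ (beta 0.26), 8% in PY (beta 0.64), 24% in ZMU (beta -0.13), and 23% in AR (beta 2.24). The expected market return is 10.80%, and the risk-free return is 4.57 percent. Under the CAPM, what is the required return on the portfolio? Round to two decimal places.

9.37%

β_P = Σ w_i β_i = 0.25×0.20 + 0.09×1.74 + 0.11×0.26 + 0.08×0.64 + 0.24×-0.13 + 0.23×2.24 = 0.7704
MRP = 10.80% − 4.57% = 6.23%
E(R_P) = R_f + β_P × MRP = 4.57% + 0.7704 × 6.23% = 9.37%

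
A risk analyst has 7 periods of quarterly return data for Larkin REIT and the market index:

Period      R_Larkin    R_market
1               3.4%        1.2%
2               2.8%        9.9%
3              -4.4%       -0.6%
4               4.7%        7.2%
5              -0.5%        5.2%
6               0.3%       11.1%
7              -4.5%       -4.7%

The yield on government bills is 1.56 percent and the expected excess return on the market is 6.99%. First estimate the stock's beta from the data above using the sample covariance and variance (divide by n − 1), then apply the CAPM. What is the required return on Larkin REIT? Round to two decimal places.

4.43%

Mean R_i = (3.4 + 2.8 − 4.4 + 4.7 − 0.5 + 0.3 − 4.5) / 7 = 0.2571%
Mean R_m = (1.2 + 9.9 − 0.6 + 7.2 + 5.2 + 11.1 − 4.7) / 7 = 4.1857%
Σ(R_i − R̄_i)(R_m − R̄_m) = 82.6257  ⇒  Cov = 82.6257 / 6 = 13.7710
Σ(R_m − R̄_m)² = 201.3486  ⇒  Var(R_m) = 201.3486 / 6 = 33.5581
β = Cov / Var(R_m) = 13.7710 / 33.5581 = 0.4104
E(R) = R_f + β × MRP = 1.56% + 0.4104 × 6.99% = 4.43%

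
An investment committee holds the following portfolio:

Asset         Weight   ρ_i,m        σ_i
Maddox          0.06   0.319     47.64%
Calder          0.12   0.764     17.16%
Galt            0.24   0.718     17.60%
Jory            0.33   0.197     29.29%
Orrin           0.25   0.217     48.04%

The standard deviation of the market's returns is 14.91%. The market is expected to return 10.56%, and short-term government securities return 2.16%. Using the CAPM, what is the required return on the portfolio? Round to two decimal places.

7.81%

β_Maddox = 0.319 × 47.64% / 14.91% = 1.0193
β_Calder = 0.764 × 17.16% / 14.91% = 0.8793
β_Galt = 0.718 × 17.60% / 14.91% = 0.8475
β_Jory = 0.197 × 29.29% / 14.91% = 0.3870
β_Orrin = 0.217 × 48.04% / 14.91% = 0.6992
β_P = Σ w_i β_i = 0.06×1.0193 + 0.12×0.8793 + 0.24×0.8475 + 0.33×0.3870 + 0.25×0.6992 = 0.6726
MRP = 10.56% − 2.16% = 8.40%
E(R_P) = R_f + β_P × MRP = 2.16% + 0.6726 × 8.40% = 7.81%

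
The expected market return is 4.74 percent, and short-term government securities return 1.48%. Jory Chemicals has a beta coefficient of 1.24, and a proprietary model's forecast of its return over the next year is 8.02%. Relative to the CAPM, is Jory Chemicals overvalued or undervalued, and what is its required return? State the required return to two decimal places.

Undervalued; required return 5.52%

MRP = 4.74% − 1.48% = 3.26%
Required return = R_f + β·MRP = 1.48% + 1.24 × 3.26% = 5.52%
Forecast 8.02% > required 5.52% → the stock plots above the SML → undervalued.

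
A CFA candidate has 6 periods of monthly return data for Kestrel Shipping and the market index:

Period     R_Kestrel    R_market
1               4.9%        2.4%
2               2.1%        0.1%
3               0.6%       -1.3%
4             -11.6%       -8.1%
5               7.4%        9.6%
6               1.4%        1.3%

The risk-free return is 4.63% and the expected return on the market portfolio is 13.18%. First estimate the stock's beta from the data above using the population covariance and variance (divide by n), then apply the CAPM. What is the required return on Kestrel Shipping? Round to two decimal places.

13.73%

Mean R_i = (4.9 + 2.1 + 0.6 − 11.6 + 7.4 + 1.4) / 6 = 0.8000%
Mean R_m = (2.4 + 0.1 − 1.3 − 8.1 + 9.6 + 1.3) / 6 = 0.6667%
Σ(R_i − R̄_i)(R_m − R̄_m) = 174.8100  ⇒  Cov = 174.8100 / 6 = 29.1350
Σ(R_m − R̄_m)² = 164.2533  ⇒  Var(R_m) = 164.2533 / 6 = 27.3756
β = Cov / Var(R_m) = 29.1350 / 27.3756 = 1.0643
MRP = 13.18% − 4.63% = 8.55%
E(R) = R_f + β × MRP = 4.63% + 1.0643 × 8.55% = 13.73%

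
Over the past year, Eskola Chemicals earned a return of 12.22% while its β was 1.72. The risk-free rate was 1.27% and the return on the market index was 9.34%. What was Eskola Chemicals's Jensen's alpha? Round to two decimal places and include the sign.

Market excess return = 9.34% − 1.27% = 8.07%
CAPM benchmark = R_f + β(R_m − R_f) = 1.27% + 1.72 × 8.07% = 15.1504%
α = actual − benchmark = 12.22% − 15.1504% = -2.93%

-2.93%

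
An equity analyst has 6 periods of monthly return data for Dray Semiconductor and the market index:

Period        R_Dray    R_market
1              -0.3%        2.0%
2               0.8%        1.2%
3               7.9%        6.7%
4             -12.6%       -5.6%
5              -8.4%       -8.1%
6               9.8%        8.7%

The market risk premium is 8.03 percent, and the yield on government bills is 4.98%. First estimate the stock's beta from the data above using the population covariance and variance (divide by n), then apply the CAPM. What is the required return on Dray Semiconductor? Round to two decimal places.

15.23%

Mean R_i = (-0.3 + 0.8 + 7.9 − 12.6 − 8.4 + 9.8) / 6 = -0.4667%
Mean R_m = (2.0 + 1.2 + 6.7 − 5.6 − 8.1 + 8.7) / 6 = 0.8167%
Σ(R_i − R̄_i)(R_m − R̄_m) = 279.4367  ⇒  Cov = 279.4367 / 6 = 46.5728
Σ(R_m − R̄_m)² = 218.9883  ⇒  Var(R_m) = 218.9883 / 6 = 36.4981
β = Cov / Var(R_m) = 46.5728 / 36.4981 = 1.2760
E(R) = R_f + β × MRP = 4.98% + 1.2760 × 8.03% = 15.23%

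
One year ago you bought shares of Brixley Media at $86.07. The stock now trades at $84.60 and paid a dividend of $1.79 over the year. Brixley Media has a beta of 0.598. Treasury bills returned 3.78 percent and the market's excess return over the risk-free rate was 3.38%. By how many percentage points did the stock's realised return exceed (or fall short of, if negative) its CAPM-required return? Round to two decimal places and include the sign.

-5.43%

Realised HPR = (P1 + D1 − P0) / P0 = (84.60 + 1.79 − 86.07) / 86.07 = 0.32 / 86.07 = 0.3718%
CAPM required = R_f + β·MRP = 3.78% + 0.598 × 3.38% = 5.80124%
α = realised − required = 0.3718% − 5.80124% = -5.43%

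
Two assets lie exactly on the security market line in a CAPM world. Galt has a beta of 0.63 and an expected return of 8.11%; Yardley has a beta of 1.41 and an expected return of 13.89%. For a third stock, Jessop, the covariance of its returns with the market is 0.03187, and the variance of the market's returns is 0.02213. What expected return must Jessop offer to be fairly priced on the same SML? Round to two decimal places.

MRP = (13.89% − 8.11%) / (1.41 − 0.63) = 7.4103%
R_f = 8.11% − 0.63 × 7.4103% = 3.4415%
β_Jessop = Cov / Var(R_m) = 0.03187 / 0.02213 = 1.4401
E(R_Jessop) = R_f + β × MRP = 3.4415% + 1.4401 × 7.4103% = 14.11%

14.11%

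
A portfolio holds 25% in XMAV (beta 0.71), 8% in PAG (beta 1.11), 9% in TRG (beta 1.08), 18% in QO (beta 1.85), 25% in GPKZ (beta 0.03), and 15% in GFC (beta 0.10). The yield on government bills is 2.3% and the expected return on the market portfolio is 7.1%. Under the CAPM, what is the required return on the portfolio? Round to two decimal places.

β_P = Σ w_i β_i = 0.25×0.71 + 0.08×1.11 + 0.09×1.08 + 0.18×1.85 + 0.25×0.03 + 0.15×0.10 = 0.7190
MRP = 7.1% − 2.3% = 4.80%
E(R_P) = R_f + β_P × MRP = 2.3% + 0.7190 × 4.8% = 5.75%

5.75%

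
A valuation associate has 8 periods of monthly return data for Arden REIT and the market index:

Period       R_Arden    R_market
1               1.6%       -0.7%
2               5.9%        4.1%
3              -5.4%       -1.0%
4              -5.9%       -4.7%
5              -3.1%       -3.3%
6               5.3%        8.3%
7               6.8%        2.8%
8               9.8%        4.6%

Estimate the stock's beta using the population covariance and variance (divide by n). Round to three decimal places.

Mean R_i = (1.6 + 5.9 − 5.4 − 5.9 − 3.1 + 5.3 + 6.8 + 9.8) / 8 = 1.8750%
Mean R_m = (-0.7 + 4.1 − 1.0 − 4.7 − 3.3 + 8.3 + 2.8 + 4.6) / 8 = 1.2625%
Σ(R_i − R̄_i)(R_m − R̄_m) = 155.6025  ⇒  Cov = 155.6025 / 8 = 19.4503
Σ(R_m − R̄_m)² = 136.4188  ⇒  Var(R_m) = 136.4188 / 8 = 17.0524
β = Cov / Var(R_m) = 19.4503 / 17.0524 = 1.1406

1.141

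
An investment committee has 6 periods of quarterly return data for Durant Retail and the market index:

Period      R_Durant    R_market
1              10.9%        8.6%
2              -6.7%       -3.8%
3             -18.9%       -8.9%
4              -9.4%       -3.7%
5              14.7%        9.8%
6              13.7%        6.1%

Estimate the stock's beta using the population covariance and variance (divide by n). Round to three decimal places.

1.792

Mean R_i = (10.9 − 6.7 − 18.9 − 9.4 + 14.7 + 13.7) / 6 = 0.7167%
Mean R_m = (8.6 − 3.8 − 8.9 − 3.7 + 9.8 + 6.1) / 6 = 1.3500%
Σ(R_i − R̄_i)(R_m − R̄_m) = 544.0150  ⇒  Cov = 544.0150 / 6 = 90.6692
Σ(R_m − R̄_m)² = 303.6150  ⇒  Var(R_m) = 303.6150 / 6 = 50.6025
β = Cov / Var(R_m) = 90.6692 / 50.6025 = 1.7918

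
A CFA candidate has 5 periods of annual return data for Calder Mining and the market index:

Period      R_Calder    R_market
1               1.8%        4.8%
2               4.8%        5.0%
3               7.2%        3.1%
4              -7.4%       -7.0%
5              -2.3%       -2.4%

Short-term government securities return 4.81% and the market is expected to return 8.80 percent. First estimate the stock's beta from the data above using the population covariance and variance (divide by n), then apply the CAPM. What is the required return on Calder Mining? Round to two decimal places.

8.78%

Mean R_i = (1.8 + 4.8 + 7.2 − 7.4 − 2.3) / 5 = 0.8200%
Mean R_m = (4.8 + 5.0 + 3.1 − 7.0 − 2.4) / 5 = 0.7000%
Σ(R_i − R̄_i)(R_m − R̄_m) = 109.4100  ⇒  Cov = 109.4100 / 5 = 21.8820
Σ(R_m − R̄_m)² = 109.9600  ⇒  Var(R_m) = 109.9600 / 5 = 21.9920
β = Cov / Var(R_m) = 21.8820 / 21.9920 = 0.9950
MRP = 8.80% − 4.81% = 3.99%
E(R) = R_f + β × MRP = 4.81% + 0.9950 × 3.99% = 8.78%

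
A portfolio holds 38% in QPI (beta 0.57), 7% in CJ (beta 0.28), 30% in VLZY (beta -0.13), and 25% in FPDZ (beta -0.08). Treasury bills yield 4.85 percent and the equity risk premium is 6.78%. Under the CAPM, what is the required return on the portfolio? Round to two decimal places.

6.05%

β_P = Σ w_i β_i = 0.38×0.57 + 0.07×0.28 + 0.30×-0.13 + 0.25×-0.08 = 0.1772
E(R_P) = R_f + β_P × MRP = 4.85% + 0.1772 × 6.78% = 6.05%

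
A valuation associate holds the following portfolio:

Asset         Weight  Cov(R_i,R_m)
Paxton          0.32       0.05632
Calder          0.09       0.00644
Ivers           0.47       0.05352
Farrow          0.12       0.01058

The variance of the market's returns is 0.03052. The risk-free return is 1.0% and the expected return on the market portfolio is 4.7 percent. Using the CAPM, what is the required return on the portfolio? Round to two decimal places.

6.46%

β_Paxton = 0.05632 / 0.03052 = 1.8453
β_Calder = 0.00644 / 0.03052 = 0.2110
β_Ivers = 0.05352 / 0.03052 = 1.7536
β_Farrow = 0.01058 / 0.03052 = 0.3467
β_P = Σ w_i β_i = 0.32×1.8453 + 0.09×0.2110 + 0.47×1.7536 + 0.12×0.3467 = 1.4753
MRP = 4.7% − 1.0% = 3.70%
E(R_P) = R_f + β_P × MRP = 1.0% + 1.4753 × 3.7% = 6.46%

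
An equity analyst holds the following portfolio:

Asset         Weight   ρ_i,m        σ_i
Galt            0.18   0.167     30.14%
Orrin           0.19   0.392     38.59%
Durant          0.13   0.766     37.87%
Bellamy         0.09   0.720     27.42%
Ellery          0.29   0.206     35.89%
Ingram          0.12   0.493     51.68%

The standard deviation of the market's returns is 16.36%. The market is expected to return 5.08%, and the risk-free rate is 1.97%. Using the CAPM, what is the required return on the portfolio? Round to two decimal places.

β_Galt = 0.167 × 30.14% / 16.36% = 0.3077
β_Orrin = 0.392 × 38.59% / 16.36% = 0.9247
β_Durant = 0.766 × 37.87% / 16.36% = 1.7731
β_Bellamy = 0.720 × 27.42% / 16.36% = 1.2067
β_Ellery = 0.206 × 35.89% / 16.36% = 0.4519
β_Ingram = 0.493 × 51.68% / 16.36% = 1.5573
β_P = Σ w_i β_i = 0.18×0.3077 + 0.19×0.9247 + 0.13×1.7731 + 0.09×1.2067 + 0.29×0.4519 + 0.12×1.5573 = 0.8881
MRP = 5.08% − 1.97% = 3.11%
E(R_P) = R_f + β_P × MRP = 1.97% + 0.8881 × 3.11% = 4.73%

4.73%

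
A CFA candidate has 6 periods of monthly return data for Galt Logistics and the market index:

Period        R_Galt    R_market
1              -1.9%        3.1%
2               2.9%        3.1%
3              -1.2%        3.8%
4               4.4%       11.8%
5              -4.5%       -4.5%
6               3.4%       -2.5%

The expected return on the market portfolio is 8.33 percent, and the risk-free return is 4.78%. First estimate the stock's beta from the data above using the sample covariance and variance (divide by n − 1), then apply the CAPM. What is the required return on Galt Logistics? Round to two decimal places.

5.97%

Mean R_i = (-1.9 + 2.9 − 1.2 + 4.4 − 4.5 + 3.4) / 6 = 0.5167%
Mean R_m = (3.1 + 3.1 + 3.8 + 11.8 − 4.5 − 2.5) / 6 = 2.4667%
Σ(R_i − R̄_i)(R_m − R̄_m) = 54.5633  ⇒  Cov = 54.5633 / 5 = 10.9127
Σ(R_m − R̄_m)² = 162.8933  ⇒  Var(R_m) = 162.8933 / 5 = 32.5787
β = Cov / Var(R_m) = 10.9127 / 32.5787 = 0.3350
MRP = 8.33% − 4.78% = 3.55%
E(R) = R_f + β × MRP = 4.78% + 0.3350 × 3.55% = 5.97%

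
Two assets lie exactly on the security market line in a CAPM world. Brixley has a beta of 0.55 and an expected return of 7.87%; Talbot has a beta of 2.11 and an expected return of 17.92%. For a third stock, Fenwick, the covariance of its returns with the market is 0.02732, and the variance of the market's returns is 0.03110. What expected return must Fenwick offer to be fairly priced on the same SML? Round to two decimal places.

MRP = (17.92% − 7.87%) / (2.11 − 0.55) = 6.4423%
R_f = 7.87% − 0.55 × 6.4423% = 4.3267%
β_Fenwick = Cov / Var(R_m) = 0.02732 / 0.03110 = 0.8785
E(R_Fenwick) = R_f + β × MRP = 4.3267% + 0.8785 × 6.4423% = 9.99%

9.99%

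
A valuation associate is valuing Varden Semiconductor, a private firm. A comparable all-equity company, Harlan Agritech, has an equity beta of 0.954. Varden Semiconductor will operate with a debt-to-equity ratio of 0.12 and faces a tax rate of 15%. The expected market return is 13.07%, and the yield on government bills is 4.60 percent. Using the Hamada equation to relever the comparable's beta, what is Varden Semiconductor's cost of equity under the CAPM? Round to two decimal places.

β_L = β_U × [1 + (1 − t)(D/E)] = 0.954 × [1 + (1 − 0.15) × 0.12]
    = 0.954 × [1 + 0.85 × 0.12] = 0.954 × 1.1020 = 1.0513
MRP = 13.07% − 4.60% = 8.47%
E(R) = R_f + β_L × MRP = 4.60% + 1.0513 × 8.47% = 13.50%

13.50%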